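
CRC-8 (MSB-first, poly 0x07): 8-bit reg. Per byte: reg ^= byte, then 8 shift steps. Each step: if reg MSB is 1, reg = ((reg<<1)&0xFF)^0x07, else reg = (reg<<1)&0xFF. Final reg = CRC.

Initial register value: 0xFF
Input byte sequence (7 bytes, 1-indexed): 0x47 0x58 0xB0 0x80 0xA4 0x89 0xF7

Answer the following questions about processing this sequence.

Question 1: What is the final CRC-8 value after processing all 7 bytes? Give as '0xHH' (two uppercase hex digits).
After byte 1 (0x47): reg=0x21
After byte 2 (0x58): reg=0x68
After byte 3 (0xB0): reg=0x06
After byte 4 (0x80): reg=0x9B
After byte 5 (0xA4): reg=0xBD
After byte 6 (0x89): reg=0x8C
After byte 7 (0xF7): reg=0x66

Answer: 0x66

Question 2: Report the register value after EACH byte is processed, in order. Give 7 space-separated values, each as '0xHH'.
0x21 0x68 0x06 0x9B 0xBD 0x8C 0x66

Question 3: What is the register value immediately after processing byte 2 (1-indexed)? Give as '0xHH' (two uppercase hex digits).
After byte 1 (0x47): reg=0x21
After byte 2 (0x58): reg=0x68

Answer: 0x68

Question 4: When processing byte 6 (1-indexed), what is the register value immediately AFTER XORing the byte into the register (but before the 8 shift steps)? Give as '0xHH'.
Answer: 0x34

Derivation:
Register before byte 6: 0xBD
Byte 6: 0x89
0xBD XOR 0x89 = 0x34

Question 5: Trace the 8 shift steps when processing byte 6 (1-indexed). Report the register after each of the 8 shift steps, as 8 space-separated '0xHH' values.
After byte 1 (0x47): reg=0x21
After byte 2 (0x58): reg=0x68
After byte 3 (0xB0): reg=0x06
After byte 4 (0x80): reg=0x9B
After byte 5 (0xA4): reg=0xBD
Register before byte 6: 0xBD
After XOR with byte 0x89: 0x34

Answer: 0x68 0xD0 0xA7 0x49 0x92 0x23 0x46 0x8C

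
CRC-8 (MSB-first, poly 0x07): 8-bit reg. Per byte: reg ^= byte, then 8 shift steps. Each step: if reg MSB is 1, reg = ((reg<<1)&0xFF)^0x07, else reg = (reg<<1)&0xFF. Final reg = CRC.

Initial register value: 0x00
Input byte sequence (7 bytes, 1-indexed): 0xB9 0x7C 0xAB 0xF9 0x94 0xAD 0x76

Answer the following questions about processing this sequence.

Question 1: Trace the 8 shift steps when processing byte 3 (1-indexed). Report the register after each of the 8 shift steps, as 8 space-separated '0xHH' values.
Answer: 0x54 0xA8 0x57 0xAE 0x5B 0xB6 0x6B 0xD6

Derivation:
After byte 1 (0xB9): reg=0x26
After byte 2 (0x7C): reg=0x81
Register before byte 3: 0x81
After XOR with byte 0xAB: 0x2A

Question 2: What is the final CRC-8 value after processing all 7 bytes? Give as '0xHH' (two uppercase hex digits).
After byte 1 (0xB9): reg=0x26
After byte 2 (0x7C): reg=0x81
After byte 3 (0xAB): reg=0xD6
After byte 4 (0xF9): reg=0xCD
After byte 5 (0x94): reg=0x88
After byte 6 (0xAD): reg=0xFB
After byte 7 (0x76): reg=0xAA

Answer: 0xAA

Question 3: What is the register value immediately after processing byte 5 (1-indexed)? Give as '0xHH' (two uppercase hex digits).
Answer: 0x88

Derivation:
After byte 1 (0xB9): reg=0x26
After byte 2 (0x7C): reg=0x81
After byte 3 (0xAB): reg=0xD6
After byte 4 (0xF9): reg=0xCD
After byte 5 (0x94): reg=0x88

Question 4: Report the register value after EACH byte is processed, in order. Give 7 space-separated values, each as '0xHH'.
0x26 0x81 0xD6 0xCD 0x88 0xFB 0xAA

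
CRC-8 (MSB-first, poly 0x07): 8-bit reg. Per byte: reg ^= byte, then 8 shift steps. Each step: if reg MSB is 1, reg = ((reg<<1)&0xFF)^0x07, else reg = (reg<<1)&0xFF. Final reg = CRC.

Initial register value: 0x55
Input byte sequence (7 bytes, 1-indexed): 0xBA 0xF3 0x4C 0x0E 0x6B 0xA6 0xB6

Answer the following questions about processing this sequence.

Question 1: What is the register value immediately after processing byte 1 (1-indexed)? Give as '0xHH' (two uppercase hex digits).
Answer: 0x83

Derivation:
After byte 1 (0xBA): reg=0x83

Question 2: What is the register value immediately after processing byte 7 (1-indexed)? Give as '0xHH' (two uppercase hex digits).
Answer: 0x0D

Derivation:
After byte 1 (0xBA): reg=0x83
After byte 2 (0xF3): reg=0x57
After byte 3 (0x4C): reg=0x41
After byte 4 (0x0E): reg=0xEA
After byte 5 (0x6B): reg=0x8E
After byte 6 (0xA6): reg=0xD8
After byte 7 (0xB6): reg=0x0D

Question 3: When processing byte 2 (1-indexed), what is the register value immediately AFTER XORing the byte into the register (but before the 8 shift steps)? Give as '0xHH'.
Answer: 0x70

Derivation:
Register before byte 2: 0x83
Byte 2: 0xF3
0x83 XOR 0xF3 = 0x70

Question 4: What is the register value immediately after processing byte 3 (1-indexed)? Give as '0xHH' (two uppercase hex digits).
After byte 1 (0xBA): reg=0x83
After byte 2 (0xF3): reg=0x57
After byte 3 (0x4C): reg=0x41

Answer: 0x41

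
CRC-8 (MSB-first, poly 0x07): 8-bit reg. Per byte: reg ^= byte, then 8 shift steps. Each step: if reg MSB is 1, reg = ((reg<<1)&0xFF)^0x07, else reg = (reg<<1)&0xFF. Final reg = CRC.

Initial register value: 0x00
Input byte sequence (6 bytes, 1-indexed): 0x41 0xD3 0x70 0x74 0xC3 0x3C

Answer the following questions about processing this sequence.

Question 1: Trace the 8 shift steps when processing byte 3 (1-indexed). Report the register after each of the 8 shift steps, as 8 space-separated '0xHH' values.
After byte 1 (0x41): reg=0xC0
After byte 2 (0xD3): reg=0x79
Register before byte 3: 0x79
After XOR with byte 0x70: 0x09

Answer: 0x12 0x24 0x48 0x90 0x27 0x4E 0x9C 0x3F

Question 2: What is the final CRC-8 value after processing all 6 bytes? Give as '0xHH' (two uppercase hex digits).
After byte 1 (0x41): reg=0xC0
After byte 2 (0xD3): reg=0x79
After byte 3 (0x70): reg=0x3F
After byte 4 (0x74): reg=0xF6
After byte 5 (0xC3): reg=0x8B
After byte 6 (0x3C): reg=0x0C

Answer: 0x0C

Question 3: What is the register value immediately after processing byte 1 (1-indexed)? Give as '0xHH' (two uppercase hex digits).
After byte 1 (0x41): reg=0xC0

Answer: 0xC0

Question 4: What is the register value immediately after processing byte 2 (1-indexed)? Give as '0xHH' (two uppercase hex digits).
After byte 1 (0x41): reg=0xC0
After byte 2 (0xD3): reg=0x79

Answer: 0x79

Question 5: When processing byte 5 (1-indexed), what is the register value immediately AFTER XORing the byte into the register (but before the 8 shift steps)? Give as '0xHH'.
Register before byte 5: 0xF6
Byte 5: 0xC3
0xF6 XOR 0xC3 = 0x35

Answer: 0x35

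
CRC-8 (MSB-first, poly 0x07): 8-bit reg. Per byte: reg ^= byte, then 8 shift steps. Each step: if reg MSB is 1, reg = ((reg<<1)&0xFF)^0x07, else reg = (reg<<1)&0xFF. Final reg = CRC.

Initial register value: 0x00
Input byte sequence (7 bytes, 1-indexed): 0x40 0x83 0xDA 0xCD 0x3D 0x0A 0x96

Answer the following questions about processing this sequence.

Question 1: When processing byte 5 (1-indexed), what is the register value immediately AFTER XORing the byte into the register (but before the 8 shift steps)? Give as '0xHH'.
Register before byte 5: 0x78
Byte 5: 0x3D
0x78 XOR 0x3D = 0x45

Answer: 0x45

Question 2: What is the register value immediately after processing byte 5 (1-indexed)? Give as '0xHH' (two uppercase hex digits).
Answer: 0xDC

Derivation:
After byte 1 (0x40): reg=0xC7
After byte 2 (0x83): reg=0xDB
After byte 3 (0xDA): reg=0x07
After byte 4 (0xCD): reg=0x78
After byte 5 (0x3D): reg=0xDC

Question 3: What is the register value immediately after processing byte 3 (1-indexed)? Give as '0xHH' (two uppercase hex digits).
After byte 1 (0x40): reg=0xC7
After byte 2 (0x83): reg=0xDB
After byte 3 (0xDA): reg=0x07

Answer: 0x07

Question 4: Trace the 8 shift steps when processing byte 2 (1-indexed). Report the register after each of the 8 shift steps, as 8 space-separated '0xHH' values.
Answer: 0x88 0x17 0x2E 0x5C 0xB8 0x77 0xEE 0xDB

Derivation:
After byte 1 (0x40): reg=0xC7
Register before byte 2: 0xC7
After XOR with byte 0x83: 0x44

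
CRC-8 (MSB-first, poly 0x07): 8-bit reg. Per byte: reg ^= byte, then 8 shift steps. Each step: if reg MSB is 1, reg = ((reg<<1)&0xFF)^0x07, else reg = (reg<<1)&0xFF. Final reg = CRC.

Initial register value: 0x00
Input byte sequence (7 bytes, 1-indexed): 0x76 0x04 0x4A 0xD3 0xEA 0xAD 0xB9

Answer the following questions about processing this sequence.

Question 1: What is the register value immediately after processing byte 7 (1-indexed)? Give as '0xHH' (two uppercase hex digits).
After byte 1 (0x76): reg=0x45
After byte 2 (0x04): reg=0xC0
After byte 3 (0x4A): reg=0xBF
After byte 4 (0xD3): reg=0x03
After byte 5 (0xEA): reg=0x91
After byte 6 (0xAD): reg=0xB4
After byte 7 (0xB9): reg=0x23

Answer: 0x23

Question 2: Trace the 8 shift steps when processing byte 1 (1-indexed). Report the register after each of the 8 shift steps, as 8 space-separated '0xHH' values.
Answer: 0xEC 0xDF 0xB9 0x75 0xEA 0xD3 0xA1 0x45

Derivation:
Register before byte 1: 0x00
After XOR with byte 0x76: 0x76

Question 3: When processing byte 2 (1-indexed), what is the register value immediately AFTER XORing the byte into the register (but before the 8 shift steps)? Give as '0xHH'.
Register before byte 2: 0x45
Byte 2: 0x04
0x45 XOR 0x04 = 0x41

Answer: 0x41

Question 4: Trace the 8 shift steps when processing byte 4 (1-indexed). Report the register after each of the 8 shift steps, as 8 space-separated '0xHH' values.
Answer: 0xD8 0xB7 0x69 0xD2 0xA3 0x41 0x82 0x03

Derivation:
After byte 1 (0x76): reg=0x45
After byte 2 (0x04): reg=0xC0
After byte 3 (0x4A): reg=0xBF
Register before byte 4: 0xBF
After XOR with byte 0xD3: 0x6C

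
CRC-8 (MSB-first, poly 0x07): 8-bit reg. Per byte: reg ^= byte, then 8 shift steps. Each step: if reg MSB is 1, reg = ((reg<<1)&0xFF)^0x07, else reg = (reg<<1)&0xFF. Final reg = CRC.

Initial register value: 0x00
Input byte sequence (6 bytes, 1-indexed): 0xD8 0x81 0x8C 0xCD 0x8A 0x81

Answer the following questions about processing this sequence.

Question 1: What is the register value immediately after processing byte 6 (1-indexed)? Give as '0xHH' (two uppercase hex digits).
Answer: 0xC1

Derivation:
After byte 1 (0xD8): reg=0x06
After byte 2 (0x81): reg=0x9C
After byte 3 (0x8C): reg=0x70
After byte 4 (0xCD): reg=0x3A
After byte 5 (0x8A): reg=0x19
After byte 6 (0x81): reg=0xC1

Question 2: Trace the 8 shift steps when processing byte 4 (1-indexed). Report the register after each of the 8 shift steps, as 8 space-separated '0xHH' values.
After byte 1 (0xD8): reg=0x06
After byte 2 (0x81): reg=0x9C
After byte 3 (0x8C): reg=0x70
Register before byte 4: 0x70
After XOR with byte 0xCD: 0xBD

Answer: 0x7D 0xFA 0xF3 0xE1 0xC5 0x8D 0x1D 0x3A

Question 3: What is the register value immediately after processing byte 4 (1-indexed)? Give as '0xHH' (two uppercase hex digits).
Answer: 0x3A

Derivation:
After byte 1 (0xD8): reg=0x06
After byte 2 (0x81): reg=0x9C
After byte 3 (0x8C): reg=0x70
After byte 4 (0xCD): reg=0x3A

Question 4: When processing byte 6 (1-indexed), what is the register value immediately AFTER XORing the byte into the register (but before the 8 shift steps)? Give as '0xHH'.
Register before byte 6: 0x19
Byte 6: 0x81
0x19 XOR 0x81 = 0x98

Answer: 0x98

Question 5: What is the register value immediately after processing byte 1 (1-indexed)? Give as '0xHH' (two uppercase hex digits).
Answer: 0x06

Derivation:
After byte 1 (0xD8): reg=0x06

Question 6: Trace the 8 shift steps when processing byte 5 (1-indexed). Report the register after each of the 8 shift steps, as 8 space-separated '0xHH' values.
After byte 1 (0xD8): reg=0x06
After byte 2 (0x81): reg=0x9C
After byte 3 (0x8C): reg=0x70
After byte 4 (0xCD): reg=0x3A
Register before byte 5: 0x3A
After XOR with byte 0x8A: 0xB0

Answer: 0x67 0xCE 0x9B 0x31 0x62 0xC4 0x8F 0x19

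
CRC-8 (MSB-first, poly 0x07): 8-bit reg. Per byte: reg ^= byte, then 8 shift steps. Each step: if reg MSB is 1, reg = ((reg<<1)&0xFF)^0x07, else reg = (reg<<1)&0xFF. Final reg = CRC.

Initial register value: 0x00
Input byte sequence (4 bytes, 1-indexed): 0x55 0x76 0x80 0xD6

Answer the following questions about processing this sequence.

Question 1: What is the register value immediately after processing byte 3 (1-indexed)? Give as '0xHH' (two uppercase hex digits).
After byte 1 (0x55): reg=0xAC
After byte 2 (0x76): reg=0x08
After byte 3 (0x80): reg=0xB1

Answer: 0xB1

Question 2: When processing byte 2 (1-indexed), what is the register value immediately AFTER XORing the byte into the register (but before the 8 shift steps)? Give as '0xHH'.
Register before byte 2: 0xAC
Byte 2: 0x76
0xAC XOR 0x76 = 0xDA

Answer: 0xDA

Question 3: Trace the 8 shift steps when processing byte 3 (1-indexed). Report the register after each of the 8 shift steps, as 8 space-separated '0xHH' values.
After byte 1 (0x55): reg=0xAC
After byte 2 (0x76): reg=0x08
Register before byte 3: 0x08
After XOR with byte 0x80: 0x88

Answer: 0x17 0x2E 0x5C 0xB8 0x77 0xEE 0xDB 0xB1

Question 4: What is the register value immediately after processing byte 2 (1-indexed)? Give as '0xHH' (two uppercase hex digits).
Answer: 0x08

Derivation:
After byte 1 (0x55): reg=0xAC
After byte 2 (0x76): reg=0x08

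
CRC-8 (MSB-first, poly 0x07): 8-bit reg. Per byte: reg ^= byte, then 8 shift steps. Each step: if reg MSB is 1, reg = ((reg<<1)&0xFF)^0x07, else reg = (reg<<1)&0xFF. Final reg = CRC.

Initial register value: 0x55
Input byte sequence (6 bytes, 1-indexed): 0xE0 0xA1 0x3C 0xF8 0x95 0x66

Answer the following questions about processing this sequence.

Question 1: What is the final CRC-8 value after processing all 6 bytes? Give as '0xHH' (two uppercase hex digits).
Answer: 0xBC

Derivation:
After byte 1 (0xE0): reg=0x02
After byte 2 (0xA1): reg=0x60
After byte 3 (0x3C): reg=0x93
After byte 4 (0xF8): reg=0x16
After byte 5 (0x95): reg=0x80
After byte 6 (0x66): reg=0xBC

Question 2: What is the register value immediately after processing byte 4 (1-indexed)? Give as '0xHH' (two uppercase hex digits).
After byte 1 (0xE0): reg=0x02
After byte 2 (0xA1): reg=0x60
After byte 3 (0x3C): reg=0x93
After byte 4 (0xF8): reg=0x16

Answer: 0x16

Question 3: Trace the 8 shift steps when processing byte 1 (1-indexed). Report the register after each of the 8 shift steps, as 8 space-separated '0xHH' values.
Register before byte 1: 0x55
After XOR with byte 0xE0: 0xB5

Answer: 0x6D 0xDA 0xB3 0x61 0xC2 0x83 0x01 0x02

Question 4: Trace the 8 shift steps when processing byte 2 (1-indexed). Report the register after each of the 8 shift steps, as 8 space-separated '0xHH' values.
Answer: 0x41 0x82 0x03 0x06 0x0C 0x18 0x30 0x60

Derivation:
After byte 1 (0xE0): reg=0x02
Register before byte 2: 0x02
After XOR with byte 0xA1: 0xA3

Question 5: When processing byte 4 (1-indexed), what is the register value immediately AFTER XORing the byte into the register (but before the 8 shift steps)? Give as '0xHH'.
Register before byte 4: 0x93
Byte 4: 0xF8
0x93 XOR 0xF8 = 0x6B

Answer: 0x6B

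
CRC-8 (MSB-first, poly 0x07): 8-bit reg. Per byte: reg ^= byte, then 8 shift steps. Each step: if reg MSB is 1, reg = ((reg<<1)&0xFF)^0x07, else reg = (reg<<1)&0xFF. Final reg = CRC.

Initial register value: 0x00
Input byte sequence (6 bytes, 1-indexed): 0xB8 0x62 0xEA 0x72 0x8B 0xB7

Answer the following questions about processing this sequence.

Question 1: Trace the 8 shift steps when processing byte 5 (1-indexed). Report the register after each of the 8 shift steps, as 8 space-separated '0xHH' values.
After byte 1 (0xB8): reg=0x21
After byte 2 (0x62): reg=0xCE
After byte 3 (0xEA): reg=0xFC
After byte 4 (0x72): reg=0xA3
Register before byte 5: 0xA3
After XOR with byte 0x8B: 0x28

Answer: 0x50 0xA0 0x47 0x8E 0x1B 0x36 0x6C 0xD8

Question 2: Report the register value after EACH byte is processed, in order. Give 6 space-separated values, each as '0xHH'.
0x21 0xCE 0xFC 0xA3 0xD8 0x0A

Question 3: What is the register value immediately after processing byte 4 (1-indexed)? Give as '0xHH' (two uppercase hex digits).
Answer: 0xA3

Derivation:
After byte 1 (0xB8): reg=0x21
After byte 2 (0x62): reg=0xCE
After byte 3 (0xEA): reg=0xFC
After byte 4 (0x72): reg=0xA3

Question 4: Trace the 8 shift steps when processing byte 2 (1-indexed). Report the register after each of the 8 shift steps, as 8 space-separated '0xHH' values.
After byte 1 (0xB8): reg=0x21
Register before byte 2: 0x21
After XOR with byte 0x62: 0x43

Answer: 0x86 0x0B 0x16 0x2C 0x58 0xB0 0x67 0xCE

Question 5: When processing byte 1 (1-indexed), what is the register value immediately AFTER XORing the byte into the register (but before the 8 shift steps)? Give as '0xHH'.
Register before byte 1: 0x00
Byte 1: 0xB8
0x00 XOR 0xB8 = 0xB8

Answer: 0xB8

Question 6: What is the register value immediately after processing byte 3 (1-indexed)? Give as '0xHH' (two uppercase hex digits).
Answer: 0xFC

Derivation:
After byte 1 (0xB8): reg=0x21
After byte 2 (0x62): reg=0xCE
After byte 3 (0xEA): reg=0xFC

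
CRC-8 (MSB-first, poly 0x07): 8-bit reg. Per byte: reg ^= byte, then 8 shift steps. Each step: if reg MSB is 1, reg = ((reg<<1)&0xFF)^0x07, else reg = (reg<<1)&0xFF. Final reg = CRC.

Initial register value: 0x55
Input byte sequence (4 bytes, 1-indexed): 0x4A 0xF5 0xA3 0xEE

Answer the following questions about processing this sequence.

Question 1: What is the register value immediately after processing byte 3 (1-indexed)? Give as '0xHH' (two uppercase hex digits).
Answer: 0xD0

Derivation:
After byte 1 (0x4A): reg=0x5D
After byte 2 (0xF5): reg=0x51
After byte 3 (0xA3): reg=0xD0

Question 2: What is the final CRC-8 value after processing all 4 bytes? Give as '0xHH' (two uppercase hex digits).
After byte 1 (0x4A): reg=0x5D
After byte 2 (0xF5): reg=0x51
After byte 3 (0xA3): reg=0xD0
After byte 4 (0xEE): reg=0xBA

Answer: 0xBA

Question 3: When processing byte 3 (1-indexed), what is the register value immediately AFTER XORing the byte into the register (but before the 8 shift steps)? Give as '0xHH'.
Register before byte 3: 0x51
Byte 3: 0xA3
0x51 XOR 0xA3 = 0xF2

Answer: 0xF2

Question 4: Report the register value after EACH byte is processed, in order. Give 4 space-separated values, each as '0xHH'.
0x5D 0x51 0xD0 0xBA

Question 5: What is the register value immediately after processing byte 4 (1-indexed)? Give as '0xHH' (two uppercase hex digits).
Answer: 0xBA

Derivation:
After byte 1 (0x4A): reg=0x5D
After byte 2 (0xF5): reg=0x51
After byte 3 (0xA3): reg=0xD0
After byte 4 (0xEE): reg=0xBA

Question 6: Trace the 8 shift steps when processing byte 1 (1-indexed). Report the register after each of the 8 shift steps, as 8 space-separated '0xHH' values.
Answer: 0x3E 0x7C 0xF8 0xF7 0xE9 0xD5 0xAD 0x5D

Derivation:
Register before byte 1: 0x55
After XOR with byte 0x4A: 0x1F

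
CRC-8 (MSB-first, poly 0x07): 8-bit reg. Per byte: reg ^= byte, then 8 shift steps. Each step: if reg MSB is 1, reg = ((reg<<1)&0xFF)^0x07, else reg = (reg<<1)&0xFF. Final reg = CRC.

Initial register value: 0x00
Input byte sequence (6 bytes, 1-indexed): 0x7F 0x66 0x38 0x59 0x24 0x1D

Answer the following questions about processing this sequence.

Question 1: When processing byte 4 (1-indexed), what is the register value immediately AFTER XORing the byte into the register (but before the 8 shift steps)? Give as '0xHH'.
Answer: 0x5A

Derivation:
Register before byte 4: 0x03
Byte 4: 0x59
0x03 XOR 0x59 = 0x5A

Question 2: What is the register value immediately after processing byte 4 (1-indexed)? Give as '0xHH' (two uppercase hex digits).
After byte 1 (0x7F): reg=0x7A
After byte 2 (0x66): reg=0x54
After byte 3 (0x38): reg=0x03
After byte 4 (0x59): reg=0x81

Answer: 0x81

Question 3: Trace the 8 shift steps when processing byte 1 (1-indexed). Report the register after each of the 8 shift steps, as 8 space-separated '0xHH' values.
Answer: 0xFE 0xFB 0xF1 0xE5 0xCD 0x9D 0x3D 0x7A

Derivation:
Register before byte 1: 0x00
After XOR with byte 0x7F: 0x7F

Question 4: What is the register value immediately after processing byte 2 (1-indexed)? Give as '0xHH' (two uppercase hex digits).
After byte 1 (0x7F): reg=0x7A
After byte 2 (0x66): reg=0x54

Answer: 0x54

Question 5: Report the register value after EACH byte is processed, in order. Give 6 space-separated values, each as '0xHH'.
0x7A 0x54 0x03 0x81 0x72 0x0A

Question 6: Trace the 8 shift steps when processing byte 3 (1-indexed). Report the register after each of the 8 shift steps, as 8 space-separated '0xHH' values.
Answer: 0xD8 0xB7 0x69 0xD2 0xA3 0x41 0x82 0x03

Derivation:
After byte 1 (0x7F): reg=0x7A
After byte 2 (0x66): reg=0x54
Register before byte 3: 0x54
After XOR with byte 0x38: 0x6C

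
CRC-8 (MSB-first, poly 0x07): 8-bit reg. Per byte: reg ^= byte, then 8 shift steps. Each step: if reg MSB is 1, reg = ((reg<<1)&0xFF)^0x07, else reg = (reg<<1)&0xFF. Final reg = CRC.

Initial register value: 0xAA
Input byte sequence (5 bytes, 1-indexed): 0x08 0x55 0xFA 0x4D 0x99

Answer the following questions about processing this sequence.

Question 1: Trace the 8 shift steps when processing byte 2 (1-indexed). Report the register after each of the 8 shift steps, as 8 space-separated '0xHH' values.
After byte 1 (0x08): reg=0x67
Register before byte 2: 0x67
After XOR with byte 0x55: 0x32

Answer: 0x64 0xC8 0x97 0x29 0x52 0xA4 0x4F 0x9E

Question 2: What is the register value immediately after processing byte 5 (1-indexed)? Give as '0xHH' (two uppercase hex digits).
After byte 1 (0x08): reg=0x67
After byte 2 (0x55): reg=0x9E
After byte 3 (0xFA): reg=0x3B
After byte 4 (0x4D): reg=0x45
After byte 5 (0x99): reg=0x1A

Answer: 0x1A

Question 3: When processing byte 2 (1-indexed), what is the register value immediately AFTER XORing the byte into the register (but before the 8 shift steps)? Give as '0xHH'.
Register before byte 2: 0x67
Byte 2: 0x55
0x67 XOR 0x55 = 0x32

Answer: 0x32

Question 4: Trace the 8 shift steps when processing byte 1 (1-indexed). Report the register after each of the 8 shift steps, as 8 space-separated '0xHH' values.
Answer: 0x43 0x86 0x0B 0x16 0x2C 0x58 0xB0 0x67

Derivation:
Register before byte 1: 0xAA
After XOR with byte 0x08: 0xA2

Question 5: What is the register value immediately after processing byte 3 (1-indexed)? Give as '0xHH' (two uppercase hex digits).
After byte 1 (0x08): reg=0x67
After byte 2 (0x55): reg=0x9E
After byte 3 (0xFA): reg=0x3B

Answer: 0x3B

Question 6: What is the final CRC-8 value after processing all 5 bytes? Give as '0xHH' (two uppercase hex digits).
After byte 1 (0x08): reg=0x67
After byte 2 (0x55): reg=0x9E
After byte 3 (0xFA): reg=0x3B
After byte 4 (0x4D): reg=0x45
After byte 5 (0x99): reg=0x1A

Answer: 0x1A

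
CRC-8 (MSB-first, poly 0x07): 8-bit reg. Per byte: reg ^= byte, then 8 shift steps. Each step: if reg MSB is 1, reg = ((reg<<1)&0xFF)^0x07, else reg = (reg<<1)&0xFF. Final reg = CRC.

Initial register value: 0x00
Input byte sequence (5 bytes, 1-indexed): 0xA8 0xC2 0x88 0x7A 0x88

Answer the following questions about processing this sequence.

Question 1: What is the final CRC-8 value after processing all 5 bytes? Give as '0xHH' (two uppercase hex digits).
After byte 1 (0xA8): reg=0x51
After byte 2 (0xC2): reg=0xF0
After byte 3 (0x88): reg=0x6F
After byte 4 (0x7A): reg=0x6B
After byte 5 (0x88): reg=0xA7

Answer: 0xA7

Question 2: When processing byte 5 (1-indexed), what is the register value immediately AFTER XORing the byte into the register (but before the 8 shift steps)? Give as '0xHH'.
Register before byte 5: 0x6B
Byte 5: 0x88
0x6B XOR 0x88 = 0xE3

Answer: 0xE3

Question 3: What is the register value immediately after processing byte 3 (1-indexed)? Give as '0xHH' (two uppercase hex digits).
Answer: 0x6F

Derivation:
After byte 1 (0xA8): reg=0x51
After byte 2 (0xC2): reg=0xF0
After byte 3 (0x88): reg=0x6F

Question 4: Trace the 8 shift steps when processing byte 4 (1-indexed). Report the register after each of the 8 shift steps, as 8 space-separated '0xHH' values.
After byte 1 (0xA8): reg=0x51
After byte 2 (0xC2): reg=0xF0
After byte 3 (0x88): reg=0x6F
Register before byte 4: 0x6F
After XOR with byte 0x7A: 0x15

Answer: 0x2A 0x54 0xA8 0x57 0xAE 0x5B 0xB6 0x6B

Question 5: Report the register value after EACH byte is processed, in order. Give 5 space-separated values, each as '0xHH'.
0x51 0xF0 0x6F 0x6B 0xA7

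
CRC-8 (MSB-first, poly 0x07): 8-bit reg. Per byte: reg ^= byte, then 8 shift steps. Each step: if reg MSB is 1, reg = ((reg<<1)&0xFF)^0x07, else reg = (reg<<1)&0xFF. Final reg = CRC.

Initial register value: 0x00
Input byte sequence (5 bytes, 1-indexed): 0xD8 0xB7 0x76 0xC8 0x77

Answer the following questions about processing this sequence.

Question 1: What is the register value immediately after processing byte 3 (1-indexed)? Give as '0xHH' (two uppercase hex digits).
After byte 1 (0xD8): reg=0x06
After byte 2 (0xB7): reg=0x1E
After byte 3 (0x76): reg=0x1F

Answer: 0x1F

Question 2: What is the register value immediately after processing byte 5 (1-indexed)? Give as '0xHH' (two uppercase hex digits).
Answer: 0x93

Derivation:
After byte 1 (0xD8): reg=0x06
After byte 2 (0xB7): reg=0x1E
After byte 3 (0x76): reg=0x1F
After byte 4 (0xC8): reg=0x2B
After byte 5 (0x77): reg=0x93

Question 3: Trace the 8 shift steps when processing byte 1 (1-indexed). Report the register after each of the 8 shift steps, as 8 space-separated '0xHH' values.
Answer: 0xB7 0x69 0xD2 0xA3 0x41 0x82 0x03 0x06

Derivation:
Register before byte 1: 0x00
After XOR with byte 0xD8: 0xD8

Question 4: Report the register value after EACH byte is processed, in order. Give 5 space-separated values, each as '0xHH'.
0x06 0x1E 0x1F 0x2B 0x93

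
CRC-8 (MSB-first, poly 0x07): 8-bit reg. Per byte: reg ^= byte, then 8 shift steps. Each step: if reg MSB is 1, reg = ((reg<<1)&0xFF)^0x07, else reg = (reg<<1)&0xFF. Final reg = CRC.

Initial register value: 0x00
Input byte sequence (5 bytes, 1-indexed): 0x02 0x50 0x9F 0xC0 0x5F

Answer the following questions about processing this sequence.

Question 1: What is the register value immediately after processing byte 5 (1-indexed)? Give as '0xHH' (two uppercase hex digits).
Answer: 0xA1

Derivation:
After byte 1 (0x02): reg=0x0E
After byte 2 (0x50): reg=0x9D
After byte 3 (0x9F): reg=0x0E
After byte 4 (0xC0): reg=0x64
After byte 5 (0x5F): reg=0xA1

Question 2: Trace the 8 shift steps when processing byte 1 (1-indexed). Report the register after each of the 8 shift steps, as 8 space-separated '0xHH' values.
Answer: 0x04 0x08 0x10 0x20 0x40 0x80 0x07 0x0E

Derivation:
Register before byte 1: 0x00
After XOR with byte 0x02: 0x02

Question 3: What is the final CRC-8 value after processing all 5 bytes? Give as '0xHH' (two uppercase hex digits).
After byte 1 (0x02): reg=0x0E
After byte 2 (0x50): reg=0x9D
After byte 3 (0x9F): reg=0x0E
After byte 4 (0xC0): reg=0x64
After byte 5 (0x5F): reg=0xA1

Answer: 0xA1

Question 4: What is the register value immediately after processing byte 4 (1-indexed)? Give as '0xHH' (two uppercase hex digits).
After byte 1 (0x02): reg=0x0E
After byte 2 (0x50): reg=0x9D
After byte 3 (0x9F): reg=0x0E
After byte 4 (0xC0): reg=0x64

Answer: 0x64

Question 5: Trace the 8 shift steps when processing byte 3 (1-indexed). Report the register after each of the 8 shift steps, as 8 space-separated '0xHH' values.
Answer: 0x04 0x08 0x10 0x20 0x40 0x80 0x07 0x0E

Derivation:
After byte 1 (0x02): reg=0x0E
After byte 2 (0x50): reg=0x9D
Register before byte 3: 0x9D
After XOR with byte 0x9F: 0x02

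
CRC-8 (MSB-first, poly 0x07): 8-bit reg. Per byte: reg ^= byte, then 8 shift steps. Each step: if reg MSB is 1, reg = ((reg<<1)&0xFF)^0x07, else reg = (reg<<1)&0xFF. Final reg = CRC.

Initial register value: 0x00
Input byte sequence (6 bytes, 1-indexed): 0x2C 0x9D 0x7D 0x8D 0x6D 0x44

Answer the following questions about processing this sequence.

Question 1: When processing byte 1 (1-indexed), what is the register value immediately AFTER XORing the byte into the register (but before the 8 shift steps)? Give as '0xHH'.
Register before byte 1: 0x00
Byte 1: 0x2C
0x00 XOR 0x2C = 0x2C

Answer: 0x2C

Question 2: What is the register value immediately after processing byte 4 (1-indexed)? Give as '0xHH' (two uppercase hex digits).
Answer: 0xFF

Derivation:
After byte 1 (0x2C): reg=0xC4
After byte 2 (0x9D): reg=0x88
After byte 3 (0x7D): reg=0xC5
After byte 4 (0x8D): reg=0xFF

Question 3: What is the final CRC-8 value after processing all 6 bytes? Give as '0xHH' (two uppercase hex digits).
After byte 1 (0x2C): reg=0xC4
After byte 2 (0x9D): reg=0x88
After byte 3 (0x7D): reg=0xC5
After byte 4 (0x8D): reg=0xFF
After byte 5 (0x6D): reg=0xF7
After byte 6 (0x44): reg=0x10

Answer: 0x10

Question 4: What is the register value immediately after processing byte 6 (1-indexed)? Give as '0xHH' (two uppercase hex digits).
After byte 1 (0x2C): reg=0xC4
After byte 2 (0x9D): reg=0x88
After byte 3 (0x7D): reg=0xC5
After byte 4 (0x8D): reg=0xFF
After byte 5 (0x6D): reg=0xF7
After byte 6 (0x44): reg=0x10

Answer: 0x10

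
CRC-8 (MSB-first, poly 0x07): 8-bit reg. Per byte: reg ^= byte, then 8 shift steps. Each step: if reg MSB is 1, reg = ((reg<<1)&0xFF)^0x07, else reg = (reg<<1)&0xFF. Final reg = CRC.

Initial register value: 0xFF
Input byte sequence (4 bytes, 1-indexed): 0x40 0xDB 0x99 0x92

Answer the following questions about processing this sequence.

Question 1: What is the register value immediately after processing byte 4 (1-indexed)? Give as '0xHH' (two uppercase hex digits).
After byte 1 (0x40): reg=0x34
After byte 2 (0xDB): reg=0x83
After byte 3 (0x99): reg=0x46
After byte 4 (0x92): reg=0x22

Answer: 0x22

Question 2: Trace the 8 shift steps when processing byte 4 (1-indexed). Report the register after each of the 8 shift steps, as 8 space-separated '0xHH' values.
Answer: 0xAF 0x59 0xB2 0x63 0xC6 0x8B 0x11 0x22

Derivation:
After byte 1 (0x40): reg=0x34
After byte 2 (0xDB): reg=0x83
After byte 3 (0x99): reg=0x46
Register before byte 4: 0x46
After XOR with byte 0x92: 0xD4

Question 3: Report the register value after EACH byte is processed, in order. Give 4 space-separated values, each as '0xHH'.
0x34 0x83 0x46 0x22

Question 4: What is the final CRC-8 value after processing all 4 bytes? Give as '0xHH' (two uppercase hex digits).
Answer: 0x22

Derivation:
After byte 1 (0x40): reg=0x34
After byte 2 (0xDB): reg=0x83
After byte 3 (0x99): reg=0x46
After byte 4 (0x92): reg=0x22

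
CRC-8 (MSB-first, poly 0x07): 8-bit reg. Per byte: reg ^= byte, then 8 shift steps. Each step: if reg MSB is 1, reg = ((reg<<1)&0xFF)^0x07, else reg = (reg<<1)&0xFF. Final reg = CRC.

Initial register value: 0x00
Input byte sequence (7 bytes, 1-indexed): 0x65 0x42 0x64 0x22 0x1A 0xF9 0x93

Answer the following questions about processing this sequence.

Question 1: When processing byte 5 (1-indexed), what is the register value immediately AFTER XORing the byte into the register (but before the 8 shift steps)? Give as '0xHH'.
Answer: 0x1E

Derivation:
Register before byte 5: 0x04
Byte 5: 0x1A
0x04 XOR 0x1A = 0x1E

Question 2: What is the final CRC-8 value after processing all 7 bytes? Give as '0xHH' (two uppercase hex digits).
Answer: 0xD7

Derivation:
After byte 1 (0x65): reg=0x3C
After byte 2 (0x42): reg=0x7D
After byte 3 (0x64): reg=0x4F
After byte 4 (0x22): reg=0x04
After byte 5 (0x1A): reg=0x5A
After byte 6 (0xF9): reg=0x60
After byte 7 (0x93): reg=0xD7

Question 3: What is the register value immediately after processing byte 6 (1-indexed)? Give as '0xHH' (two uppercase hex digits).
Answer: 0x60

Derivation:
After byte 1 (0x65): reg=0x3C
After byte 2 (0x42): reg=0x7D
After byte 3 (0x64): reg=0x4F
After byte 4 (0x22): reg=0x04
After byte 5 (0x1A): reg=0x5A
After byte 6 (0xF9): reg=0x60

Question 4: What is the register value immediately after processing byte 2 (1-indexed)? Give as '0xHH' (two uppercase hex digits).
Answer: 0x7D

Derivation:
After byte 1 (0x65): reg=0x3C
After byte 2 (0x42): reg=0x7D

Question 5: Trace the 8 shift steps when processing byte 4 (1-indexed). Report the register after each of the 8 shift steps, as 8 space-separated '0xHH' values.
Answer: 0xDA 0xB3 0x61 0xC2 0x83 0x01 0x02 0x04

Derivation:
After byte 1 (0x65): reg=0x3C
After byte 2 (0x42): reg=0x7D
After byte 3 (0x64): reg=0x4F
Register before byte 4: 0x4F
After XOR with byte 0x22: 0x6D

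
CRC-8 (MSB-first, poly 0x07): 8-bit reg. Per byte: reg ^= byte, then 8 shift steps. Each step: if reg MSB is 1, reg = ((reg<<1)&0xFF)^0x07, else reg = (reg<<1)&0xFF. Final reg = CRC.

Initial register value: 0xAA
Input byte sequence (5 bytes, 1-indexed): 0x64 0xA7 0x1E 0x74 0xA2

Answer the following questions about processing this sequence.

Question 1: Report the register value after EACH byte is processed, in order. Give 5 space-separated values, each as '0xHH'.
0x64 0x47 0x88 0xFA 0x8F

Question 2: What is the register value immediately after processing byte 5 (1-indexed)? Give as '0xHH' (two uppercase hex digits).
Answer: 0x8F

Derivation:
After byte 1 (0x64): reg=0x64
After byte 2 (0xA7): reg=0x47
After byte 3 (0x1E): reg=0x88
After byte 4 (0x74): reg=0xFA
After byte 5 (0xA2): reg=0x8F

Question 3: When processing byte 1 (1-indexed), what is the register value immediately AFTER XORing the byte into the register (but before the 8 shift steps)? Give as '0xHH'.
Answer: 0xCE

Derivation:
Register before byte 1: 0xAA
Byte 1: 0x64
0xAA XOR 0x64 = 0xCE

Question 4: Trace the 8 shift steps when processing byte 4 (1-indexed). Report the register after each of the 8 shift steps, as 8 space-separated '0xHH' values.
Answer: 0xFF 0xF9 0xF5 0xED 0xDD 0xBD 0x7D 0xFA

Derivation:
After byte 1 (0x64): reg=0x64
After byte 2 (0xA7): reg=0x47
After byte 3 (0x1E): reg=0x88
Register before byte 4: 0x88
After XOR with byte 0x74: 0xFC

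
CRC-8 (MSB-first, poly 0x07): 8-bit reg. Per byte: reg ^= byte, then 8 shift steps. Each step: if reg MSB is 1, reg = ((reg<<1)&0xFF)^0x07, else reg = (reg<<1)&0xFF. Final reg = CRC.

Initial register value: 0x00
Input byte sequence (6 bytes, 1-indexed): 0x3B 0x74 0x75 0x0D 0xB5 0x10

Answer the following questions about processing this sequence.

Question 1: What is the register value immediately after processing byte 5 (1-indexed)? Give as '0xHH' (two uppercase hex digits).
Answer: 0xCF

Derivation:
After byte 1 (0x3B): reg=0xA1
After byte 2 (0x74): reg=0x25
After byte 3 (0x75): reg=0xB7
After byte 4 (0x0D): reg=0x2F
After byte 5 (0xB5): reg=0xCF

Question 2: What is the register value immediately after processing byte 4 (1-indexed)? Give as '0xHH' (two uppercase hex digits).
After byte 1 (0x3B): reg=0xA1
After byte 2 (0x74): reg=0x25
After byte 3 (0x75): reg=0xB7
After byte 4 (0x0D): reg=0x2F

Answer: 0x2F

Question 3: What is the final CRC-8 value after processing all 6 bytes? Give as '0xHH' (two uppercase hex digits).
After byte 1 (0x3B): reg=0xA1
After byte 2 (0x74): reg=0x25
After byte 3 (0x75): reg=0xB7
After byte 4 (0x0D): reg=0x2F
After byte 5 (0xB5): reg=0xCF
After byte 6 (0x10): reg=0x13

Answer: 0x13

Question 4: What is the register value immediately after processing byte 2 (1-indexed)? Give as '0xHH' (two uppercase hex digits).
Answer: 0x25

Derivation:
After byte 1 (0x3B): reg=0xA1
After byte 2 (0x74): reg=0x25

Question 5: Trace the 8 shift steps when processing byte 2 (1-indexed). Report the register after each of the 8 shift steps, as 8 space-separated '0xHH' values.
Answer: 0xAD 0x5D 0xBA 0x73 0xE6 0xCB 0x91 0x25

Derivation:
After byte 1 (0x3B): reg=0xA1
Register before byte 2: 0xA1
After XOR with byte 0x74: 0xD5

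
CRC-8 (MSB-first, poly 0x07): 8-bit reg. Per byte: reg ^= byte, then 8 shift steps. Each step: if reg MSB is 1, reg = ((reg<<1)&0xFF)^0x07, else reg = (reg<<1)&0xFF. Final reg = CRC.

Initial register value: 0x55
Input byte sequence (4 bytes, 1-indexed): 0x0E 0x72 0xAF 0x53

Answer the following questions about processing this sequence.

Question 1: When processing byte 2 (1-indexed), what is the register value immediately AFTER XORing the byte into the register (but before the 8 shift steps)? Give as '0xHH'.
Register before byte 2: 0x86
Byte 2: 0x72
0x86 XOR 0x72 = 0xF4

Answer: 0xF4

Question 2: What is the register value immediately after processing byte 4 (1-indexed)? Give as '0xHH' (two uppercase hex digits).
Answer: 0xA2

Derivation:
After byte 1 (0x0E): reg=0x86
After byte 2 (0x72): reg=0xC2
After byte 3 (0xAF): reg=0x04
After byte 4 (0x53): reg=0xA2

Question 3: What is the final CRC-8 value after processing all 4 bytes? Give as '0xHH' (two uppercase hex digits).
After byte 1 (0x0E): reg=0x86
After byte 2 (0x72): reg=0xC2
After byte 3 (0xAF): reg=0x04
After byte 4 (0x53): reg=0xA2

Answer: 0xA2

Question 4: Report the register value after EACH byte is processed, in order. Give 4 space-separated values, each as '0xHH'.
0x86 0xC2 0x04 0xA2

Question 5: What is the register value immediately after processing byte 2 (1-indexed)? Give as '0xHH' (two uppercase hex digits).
Answer: 0xC2

Derivation:
After byte 1 (0x0E): reg=0x86
After byte 2 (0x72): reg=0xC2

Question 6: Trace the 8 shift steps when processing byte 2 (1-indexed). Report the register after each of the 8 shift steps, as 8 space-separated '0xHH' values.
Answer: 0xEF 0xD9 0xB5 0x6D 0xDA 0xB3 0x61 0xC2

Derivation:
After byte 1 (0x0E): reg=0x86
Register before byte 2: 0x86
After XOR with byte 0x72: 0xF4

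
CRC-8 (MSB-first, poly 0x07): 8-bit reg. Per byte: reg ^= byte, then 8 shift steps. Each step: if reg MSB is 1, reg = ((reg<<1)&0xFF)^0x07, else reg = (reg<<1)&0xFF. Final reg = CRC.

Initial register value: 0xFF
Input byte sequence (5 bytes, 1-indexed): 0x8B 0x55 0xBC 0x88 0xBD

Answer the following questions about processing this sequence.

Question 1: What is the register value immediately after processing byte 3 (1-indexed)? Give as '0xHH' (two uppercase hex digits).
Answer: 0xBC

Derivation:
After byte 1 (0x8B): reg=0x4B
After byte 2 (0x55): reg=0x5A
After byte 3 (0xBC): reg=0xBC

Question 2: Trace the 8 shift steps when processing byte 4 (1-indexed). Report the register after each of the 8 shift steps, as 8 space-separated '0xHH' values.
After byte 1 (0x8B): reg=0x4B
After byte 2 (0x55): reg=0x5A
After byte 3 (0xBC): reg=0xBC
Register before byte 4: 0xBC
After XOR with byte 0x88: 0x34

Answer: 0x68 0xD0 0xA7 0x49 0x92 0x23 0x46 0x8C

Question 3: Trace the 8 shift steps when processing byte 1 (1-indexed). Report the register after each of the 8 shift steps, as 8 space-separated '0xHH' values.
Register before byte 1: 0xFF
After XOR with byte 0x8B: 0x74

Answer: 0xE8 0xD7 0xA9 0x55 0xAA 0x53 0xA6 0x4B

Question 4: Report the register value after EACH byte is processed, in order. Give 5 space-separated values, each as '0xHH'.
0x4B 0x5A 0xBC 0x8C 0x97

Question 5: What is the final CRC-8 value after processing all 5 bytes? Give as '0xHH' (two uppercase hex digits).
After byte 1 (0x8B): reg=0x4B
After byte 2 (0x55): reg=0x5A
After byte 3 (0xBC): reg=0xBC
After byte 4 (0x88): reg=0x8C
After byte 5 (0xBD): reg=0x97

Answer: 0x97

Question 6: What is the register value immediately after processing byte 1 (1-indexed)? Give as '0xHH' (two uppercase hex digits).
Answer: 0x4B

Derivation:
After byte 1 (0x8B): reg=0x4B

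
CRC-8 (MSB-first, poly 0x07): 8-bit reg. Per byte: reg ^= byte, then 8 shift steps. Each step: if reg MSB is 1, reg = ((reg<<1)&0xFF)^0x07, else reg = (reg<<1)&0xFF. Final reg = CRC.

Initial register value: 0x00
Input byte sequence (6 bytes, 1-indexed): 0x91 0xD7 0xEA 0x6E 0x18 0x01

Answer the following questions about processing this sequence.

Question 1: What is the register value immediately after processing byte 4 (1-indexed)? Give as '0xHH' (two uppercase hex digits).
Answer: 0xB5

Derivation:
After byte 1 (0x91): reg=0xFE
After byte 2 (0xD7): reg=0xDF
After byte 3 (0xEA): reg=0x8B
After byte 4 (0x6E): reg=0xB5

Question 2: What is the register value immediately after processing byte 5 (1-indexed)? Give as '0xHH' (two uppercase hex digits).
Answer: 0x4A

Derivation:
After byte 1 (0x91): reg=0xFE
After byte 2 (0xD7): reg=0xDF
After byte 3 (0xEA): reg=0x8B
After byte 4 (0x6E): reg=0xB5
After byte 5 (0x18): reg=0x4A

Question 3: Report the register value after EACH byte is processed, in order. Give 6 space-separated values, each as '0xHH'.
0xFE 0xDF 0x8B 0xB5 0x4A 0xF6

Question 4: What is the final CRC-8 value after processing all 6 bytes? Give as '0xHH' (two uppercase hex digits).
After byte 1 (0x91): reg=0xFE
After byte 2 (0xD7): reg=0xDF
After byte 3 (0xEA): reg=0x8B
After byte 4 (0x6E): reg=0xB5
After byte 5 (0x18): reg=0x4A
After byte 6 (0x01): reg=0xF6

Answer: 0xF6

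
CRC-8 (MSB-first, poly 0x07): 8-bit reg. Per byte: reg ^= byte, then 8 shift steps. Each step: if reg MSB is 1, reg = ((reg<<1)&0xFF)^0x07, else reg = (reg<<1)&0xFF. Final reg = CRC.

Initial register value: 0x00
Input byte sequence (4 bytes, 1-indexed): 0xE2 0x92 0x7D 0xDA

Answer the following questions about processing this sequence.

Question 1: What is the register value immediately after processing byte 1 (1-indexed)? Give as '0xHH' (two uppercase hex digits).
Answer: 0xA0

Derivation:
After byte 1 (0xE2): reg=0xA0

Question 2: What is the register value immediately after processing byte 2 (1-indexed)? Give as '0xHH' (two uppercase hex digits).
After byte 1 (0xE2): reg=0xA0
After byte 2 (0x92): reg=0x9E

Answer: 0x9E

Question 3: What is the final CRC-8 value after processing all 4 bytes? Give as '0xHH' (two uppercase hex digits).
After byte 1 (0xE2): reg=0xA0
After byte 2 (0x92): reg=0x9E
After byte 3 (0x7D): reg=0xA7
After byte 4 (0xDA): reg=0x74

Answer: 0x74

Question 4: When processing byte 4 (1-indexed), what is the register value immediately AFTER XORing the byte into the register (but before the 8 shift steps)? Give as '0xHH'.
Answer: 0x7D

Derivation:
Register before byte 4: 0xA7
Byte 4: 0xDA
0xA7 XOR 0xDA = 0x7D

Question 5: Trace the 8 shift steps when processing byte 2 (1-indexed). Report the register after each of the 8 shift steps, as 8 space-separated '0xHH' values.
Answer: 0x64 0xC8 0x97 0x29 0x52 0xA4 0x4F 0x9E

Derivation:
After byte 1 (0xE2): reg=0xA0
Register before byte 2: 0xA0
After XOR with byte 0x92: 0x32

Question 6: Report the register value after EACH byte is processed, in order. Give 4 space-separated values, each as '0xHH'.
0xA0 0x9E 0xA7 0x74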